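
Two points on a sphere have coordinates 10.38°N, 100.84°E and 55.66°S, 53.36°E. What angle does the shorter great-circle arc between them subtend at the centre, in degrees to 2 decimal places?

Let φ₁ = 0.1812 rad, φ₂ = -0.9715 rad, and Δλ = -0.8287 rad.
cos c = sin φ₁ sin φ₂ + cos φ₁ cos φ₂ cos Δλ = (0.1802)(-0.8257) + (0.9836)(0.5641)(0.6758) = 0.22624,
so c = arccos(0.22624) = 1.34258 rad.
So the angular separation is 76.92°.

76.92°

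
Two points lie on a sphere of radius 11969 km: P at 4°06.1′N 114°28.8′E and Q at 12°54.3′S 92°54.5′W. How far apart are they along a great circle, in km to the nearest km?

Let φ₁ = 0.0716 rad, φ₂ = -0.2252 rad, and Δλ = 2.6636 rad.
cos c = sin φ₁ sin φ₂ + cos φ₁ cos φ₂ cos Δλ = (0.0715)(-0.2233) + (0.9974)(0.9747)(-0.8879) = -0.87924,
so c = arccos(-0.87924) = 2.64506 rad.
Distance = R·c = 11969 × 2.6451 ≈ 31659 km.

31659 km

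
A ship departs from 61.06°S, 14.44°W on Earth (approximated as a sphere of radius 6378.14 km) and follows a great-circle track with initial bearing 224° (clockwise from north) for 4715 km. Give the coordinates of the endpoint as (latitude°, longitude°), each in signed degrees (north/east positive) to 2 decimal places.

-61.79°, -112.53°

Angular distance δ = d/R = 4715/6378.14 = 0.73924 rad; initial bearing θ = 3.9095 rad.
sin φ₂ = sin φ₁ cos δ + cos φ₁ sin δ cos θ = (-0.8751)(0.7390) + (0.4839)(0.6737)(-0.7193) = -0.8812, so φ₂ = -61.79°.
Δλ = atan2(sin θ sin δ cos φ₁, cos δ − sin φ₁ sin φ₂) = atan2(-0.2265, -0.0322) = -98.091°.
λ₂ = -14.440° − 98.091° = -112.53°.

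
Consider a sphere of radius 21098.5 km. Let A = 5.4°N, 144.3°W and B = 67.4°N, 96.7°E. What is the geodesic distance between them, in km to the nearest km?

35225 km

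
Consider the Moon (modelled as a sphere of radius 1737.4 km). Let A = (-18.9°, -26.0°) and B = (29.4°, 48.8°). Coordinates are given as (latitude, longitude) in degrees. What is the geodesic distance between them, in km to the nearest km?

2630 km

With latitudes φ₁ = -18.900°, φ₂ = 29.400° and longitude difference Δλ = 74.800°:
Haversine: a = sin²(Δφ/2) + cos φ₁ cos φ₂ sin²(Δλ/2) = 0.1674 + (0.9461)(0.8712)(0.3689) = 0.47145.
Central angle c = 2·arcsin(√a) = 1.51367 rad.
Distance = R·c = 1737.4 × 1.5137 ≈ 2630 km.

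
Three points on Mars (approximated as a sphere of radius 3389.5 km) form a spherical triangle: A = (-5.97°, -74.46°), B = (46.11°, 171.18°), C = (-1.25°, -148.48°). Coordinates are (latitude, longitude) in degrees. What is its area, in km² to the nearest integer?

Side lengths (central angles): a = 1.0326, b = 1.2912, c = 1.9384 rad; semiperimeter s = 2.1311.
By l'Huilier's theorem, tan(E/4) = √[tan(s/2) tan((s−a)/2) tan((s−b)/2) tan((s−c)/2)], giving spherical excess E = 0.8605 rad.
Area = E·R² = 0.8605 × (3389.5)² ≈ 9886453 km².

9886453 km²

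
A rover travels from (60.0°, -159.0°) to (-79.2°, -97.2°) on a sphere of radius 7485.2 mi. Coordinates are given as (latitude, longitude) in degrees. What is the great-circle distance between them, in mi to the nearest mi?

Let φ₁ = 1.0472 rad, φ₂ = -1.3823 rad, and Δλ = 1.0786 rad.
cos c = sin φ₁ sin φ₂ + cos φ₁ cos φ₂ cos Δλ = (0.8660)(-0.9823) + (0.5000)(0.1874)(0.4726) = -0.80641,
so c = arccos(-0.80641) = 2.50886 rad.
Distance = R·c = 7485.2 × 2.5089 ≈ 18779 mi.

18779 mi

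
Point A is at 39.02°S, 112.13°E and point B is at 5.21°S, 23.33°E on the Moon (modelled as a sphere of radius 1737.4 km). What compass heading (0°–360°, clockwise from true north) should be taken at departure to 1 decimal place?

266.7°

With φ₁ = -0.6810, φ₂ = -0.0909, Δλ = -1.5499 rad, the forward-azimuth formula gives
θ = atan2( sin Δλ cos φ₂ , cos φ₁ sin φ₂ − sin φ₁ cos φ₂ cos Δλ ) = atan2(-0.9957, -0.0574) = -93.30°.
Adding 360° brings this into [0°, 360°): 266.7°.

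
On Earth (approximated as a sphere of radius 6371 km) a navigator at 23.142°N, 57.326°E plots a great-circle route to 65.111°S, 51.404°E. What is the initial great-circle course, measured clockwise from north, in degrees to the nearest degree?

182°

Δλ = -5.922° = -0.1034 rad.
y = sin Δλ · cos φ₂ = (-0.1032)(0.4209) = -0.0434
x = cos φ₁ sin φ₂ − sin φ₁ cos φ₂ cos Δλ = (0.9195)(-0.9071) − (0.3930)(0.4209)(0.9947) = -0.9987
θ = atan2(y, x) = -177.51°; adding 360° gives 182°.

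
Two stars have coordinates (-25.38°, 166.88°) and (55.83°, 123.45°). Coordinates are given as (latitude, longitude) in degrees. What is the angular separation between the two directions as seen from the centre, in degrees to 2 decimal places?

89.20°

With latitudes φ₁ = -25.380°, φ₂ = 55.830° and longitude difference Δλ = -43.430°:
Haversine: a = sin²(Δφ/2) + cos φ₁ cos φ₂ sin²(Δλ/2) = 0.4236 + (0.9035)(0.5617)(0.1369) = 0.49306.
Central angle c = 2·arcsin(√a) = 1.55691 rad.
So the angular separation is 89.20°.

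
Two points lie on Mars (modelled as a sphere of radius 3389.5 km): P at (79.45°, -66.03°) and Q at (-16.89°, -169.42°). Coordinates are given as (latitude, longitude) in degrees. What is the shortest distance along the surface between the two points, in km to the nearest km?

In radians: φ₁ = 1.3867, φ₂ = -0.2948, Δλ = -103.390° = -1.8045 rad.
Haversine: a = sin²(Δφ/2) + cos φ₁ cos φ₂ sin²(Δλ/2) = 0.5552 + (0.1831)(0.9569)(0.6158) = 0.66310.
Central angle c = 2·arcsin(√a) = 1.90307 rad.
Distance = R·c = 3389.5 × 1.9031 ≈ 6450 km.

6450 km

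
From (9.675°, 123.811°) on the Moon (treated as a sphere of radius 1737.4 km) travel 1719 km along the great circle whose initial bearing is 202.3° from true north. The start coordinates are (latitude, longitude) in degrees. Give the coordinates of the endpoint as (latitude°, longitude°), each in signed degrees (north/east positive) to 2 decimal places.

Angular distance δ = d/R = 1719/1737.4 = 0.98941 rad; initial bearing θ = 3.5308 rad.
sin φ₂ = sin φ₁ cos δ + cos φ₁ sin δ cos θ = (0.1681)(0.5492) + (0.9858)(0.8357)(-0.9252) = -0.6699, so φ₂ = -42.06°.
Δλ = atan2(sin θ sin δ cos φ₁, cos δ − sin φ₁ sin φ₂) = atan2(-0.3126, 0.6618) = -25.285°.
λ₂ = 123.811° − 25.285° = 98.53°.

-42.06°, 98.53°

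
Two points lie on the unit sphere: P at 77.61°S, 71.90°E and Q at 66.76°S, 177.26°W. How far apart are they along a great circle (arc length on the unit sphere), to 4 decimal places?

0.5210

Let φ₁ = -1.3546 rad, φ₂ = -1.1652 rad, and Δλ = 1.9345 rad.
cos c = sin φ₁ sin φ₂ + cos φ₁ cos φ₂ cos Δλ = (-0.9767)(-0.9189) + (0.2146)(0.3946)(-0.3558) = 0.86734,
so c = arccos(0.86734) = 0.52096 rad.
On the unit sphere the arc length equals the central angle: 0.5210.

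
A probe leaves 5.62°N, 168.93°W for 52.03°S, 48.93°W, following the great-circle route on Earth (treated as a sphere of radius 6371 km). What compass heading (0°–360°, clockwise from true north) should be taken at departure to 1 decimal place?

144.8°

With φ₁ = 0.0981, φ₂ = -0.9081, Δλ = 2.0944 rad, the forward-azimuth formula gives
θ = atan2( sin Δλ cos φ₂ , cos φ₁ sin φ₂ − sin φ₁ cos φ₂ cos Δλ ) = atan2(0.5328, -0.7544) = 144.77°.
So the initial bearing is 144.8°.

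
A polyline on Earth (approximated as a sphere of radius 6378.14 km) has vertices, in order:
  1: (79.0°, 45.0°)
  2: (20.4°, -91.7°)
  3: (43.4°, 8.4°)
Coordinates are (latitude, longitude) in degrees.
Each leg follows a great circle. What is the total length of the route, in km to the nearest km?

17907 km

Leg 1→2: central angle 1.3572 rad, distance 8656.2 km.
Leg 2→3: central angle 1.4504 rad, distance 9251.1 km.
Total: 8656.2 + 9251.1 ≈ 17907 km.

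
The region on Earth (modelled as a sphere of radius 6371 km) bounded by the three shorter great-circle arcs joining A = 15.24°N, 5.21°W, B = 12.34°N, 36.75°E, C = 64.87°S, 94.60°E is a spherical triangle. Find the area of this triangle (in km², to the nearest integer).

29643833 km²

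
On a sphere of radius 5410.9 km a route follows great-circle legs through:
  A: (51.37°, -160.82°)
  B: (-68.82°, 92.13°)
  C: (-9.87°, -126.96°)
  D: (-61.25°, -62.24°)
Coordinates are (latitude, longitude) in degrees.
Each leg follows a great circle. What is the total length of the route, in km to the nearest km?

Leg A→B: central angle 2.4891 rad, distance 13468.1 km.
Leg B→C: central angle 1.6875 rad, distance 9130.9 km.
Leg C→D: central angle 1.2104 rad, distance 6549.4 km.
Total: 13468.1 + 9130.9 + 6549.4 ≈ 29148 km.

29148 km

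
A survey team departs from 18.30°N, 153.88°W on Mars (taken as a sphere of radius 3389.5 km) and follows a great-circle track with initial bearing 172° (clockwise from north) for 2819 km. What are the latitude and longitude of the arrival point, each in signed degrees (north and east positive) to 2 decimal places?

-28.90°, -147.13°

Angular distance δ = d/R = 2819/3389.5 = 0.83169 rad; initial bearing θ = 3.0020 rad.
sin φ₂ = sin φ₁ cos δ + cos φ₁ sin δ cos θ = (0.3140)(0.6736) + (0.9494)(0.7391)(-0.9903) = -0.4833, so φ₂ = -28.90°.
Δλ = atan2(sin θ sin δ cos φ₁, cos δ − sin φ₁ sin φ₂) = atan2(0.0977, 0.8254) = 6.748°.
λ₂ = -153.880° + 6.748° = -147.13°.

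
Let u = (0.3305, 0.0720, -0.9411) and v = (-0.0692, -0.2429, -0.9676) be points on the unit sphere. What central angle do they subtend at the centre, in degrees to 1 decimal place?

u·v = 0.8702; |u| = 1.0000, |v| = 1.0000.
cos θ = (u·v)/(|u||v|) = 0.8702, so θ = 29.5°.

29.5°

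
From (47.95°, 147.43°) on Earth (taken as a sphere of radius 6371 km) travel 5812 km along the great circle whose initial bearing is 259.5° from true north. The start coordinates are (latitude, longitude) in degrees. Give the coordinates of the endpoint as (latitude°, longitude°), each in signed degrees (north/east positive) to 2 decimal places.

Angular distance δ = d/R = 5812/6371 = 0.91226 rad; initial bearing θ = 4.5291 rad.
sin φ₂ = sin φ₁ cos δ + cos φ₁ sin δ cos θ = (0.7426)(0.6120) + (0.6698)(0.7909)(-0.1822) = 0.3579, so φ₂ = 20.97°.
Δλ = atan2(sin θ sin δ cos φ₁, cos δ − sin φ₁ sin φ₂) = atan2(-0.5208, 0.3462) = -56.388°.
λ₂ = 147.430° − 56.388° = 91.04°.

20.97°, 91.04°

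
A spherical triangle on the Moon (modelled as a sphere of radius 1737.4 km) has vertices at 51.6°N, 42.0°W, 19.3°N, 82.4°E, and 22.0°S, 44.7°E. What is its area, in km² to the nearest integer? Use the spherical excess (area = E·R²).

3435632 km²

Side lengths (central angles): a = 0.9660, b = 1.8343, c = 1.6430 rad; semiperimeter s = 2.2217.
By l'Huilier's theorem, tan(E/4) = √[tan(s/2) tan((s−a)/2) tan((s−b)/2) tan((s−c)/2)], giving spherical excess E = 1.1382 rad.
Area = E·R² = 1.1382 × (1737.4)² ≈ 3435632 km².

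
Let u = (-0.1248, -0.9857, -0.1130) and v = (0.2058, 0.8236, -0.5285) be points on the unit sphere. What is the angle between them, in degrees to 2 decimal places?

u·v = -0.7778; |u| = 1.0000, |v| = 1.0000.
cos θ = (u·v)/(|u||v|) = -0.7778, so θ = 141.06°.

141.06°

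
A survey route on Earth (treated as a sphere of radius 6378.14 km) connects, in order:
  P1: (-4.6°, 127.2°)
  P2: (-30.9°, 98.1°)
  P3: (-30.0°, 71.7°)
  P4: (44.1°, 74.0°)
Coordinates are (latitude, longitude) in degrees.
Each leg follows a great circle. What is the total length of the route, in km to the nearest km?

Leg P1→P2: central angle 0.6624 rad, distance 4224.8 km.
Leg P2→P3: central angle 0.3966 rad, distance 2529.6 km.
Leg P3→P4: central angle 1.2938 rad, distance 8252.1 km.
Total: 4224.8 + 2529.6 + 8252.1 ≈ 15007 km.

15007 km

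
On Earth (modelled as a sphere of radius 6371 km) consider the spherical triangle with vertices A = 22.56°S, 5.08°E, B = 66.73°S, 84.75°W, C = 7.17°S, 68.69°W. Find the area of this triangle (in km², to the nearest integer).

Side lengths (central angles): a = 1.0572, b = 1.2619, c = 1.2095 rad; semiperimeter s = 1.7643.
By l'Huilier's theorem, tan(E/4) = √[tan(s/2) tan((s−a)/2) tan((s−b)/2) tan((s−c)/2)], giving spherical excess E = 0.7163 rad.
Area = E·R² = 0.7163 × (6371)² ≈ 29072748 km².

29072748 km²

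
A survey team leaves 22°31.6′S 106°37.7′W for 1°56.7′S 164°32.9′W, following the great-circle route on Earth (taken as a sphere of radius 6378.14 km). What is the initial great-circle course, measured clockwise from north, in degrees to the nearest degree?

Δλ = -57.920° = -1.0109 rad.
y = sin Δλ · cos φ₂ = (-0.8473)(0.9994) = -0.8468
x = cos φ₁ sin φ₂ − sin φ₁ cos φ₂ cos Δλ = (0.9237)(-0.0339) − (-0.3831)(0.9994)(0.5311) = 0.1720
θ = atan2(y, x) = -78.52°; adding 360° gives 281°.

281°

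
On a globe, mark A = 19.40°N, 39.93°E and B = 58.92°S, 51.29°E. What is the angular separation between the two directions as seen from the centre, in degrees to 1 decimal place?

78.9°

With latitudes φ₁ = 19.400°, φ₂ = -58.920° and longitude difference Δλ = 11.360°:
cos c = sin φ₁ sin φ₂ + cos φ₁ cos φ₂ cos Δλ = (0.3322)(-0.8564) + (0.9432)(0.5162)(0.9804) = 0.19291,
so c = arccos(0.19291) = 1.37667 rad.
So the angular separation is 78.9°.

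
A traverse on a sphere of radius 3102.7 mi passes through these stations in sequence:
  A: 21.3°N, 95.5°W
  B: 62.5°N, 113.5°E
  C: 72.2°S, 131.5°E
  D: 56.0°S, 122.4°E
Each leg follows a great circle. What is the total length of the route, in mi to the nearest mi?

13267 mi

Leg A→B: central angle 1.6249 rad, distance 5041.5 mi.
Leg B→C: central angle 2.3607 rad, distance 7324.6 mi.
Leg C→D: central angle 0.2904 rad, distance 900.9 mi.
Total: 5041.5 + 7324.6 + 900.9 ≈ 13267 mi.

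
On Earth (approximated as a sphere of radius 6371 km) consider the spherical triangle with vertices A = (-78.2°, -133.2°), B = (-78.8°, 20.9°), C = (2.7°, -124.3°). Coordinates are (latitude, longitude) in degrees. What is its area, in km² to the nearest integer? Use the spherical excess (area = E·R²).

6060153 km²

Side lengths (central angles): a = 1.7778, b = 1.4145, c = 0.3911 rad; semiperimeter s = 1.7917.
By l'Huilier's theorem, tan(E/4) = √[tan(s/2) tan((s−a)/2) tan((s−b)/2) tan((s−c)/2)], giving spherical excess E = 0.1493 rad.
Area = E·R² = 0.1493 × (6371)² ≈ 6060153 km².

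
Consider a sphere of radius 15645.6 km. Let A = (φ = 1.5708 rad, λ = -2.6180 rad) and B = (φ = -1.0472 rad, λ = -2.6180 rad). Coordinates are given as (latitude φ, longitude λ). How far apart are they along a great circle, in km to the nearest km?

Let φ₁ = 1.5708 rad, φ₂ = -1.0472 rad, and Δλ = 0.0000 rad.
cos c = sin φ₁ sin φ₂ + cos φ₁ cos φ₂ cos Δλ = (1.0000)(-0.8660) + (-0.0000)(0.5000)(1.0000) = -0.86603,
so c = arccos(-0.86603) = 2.61800 rad.
Distance = R·c = 15645.6 × 2.6180 ≈ 40960 km.

40960 km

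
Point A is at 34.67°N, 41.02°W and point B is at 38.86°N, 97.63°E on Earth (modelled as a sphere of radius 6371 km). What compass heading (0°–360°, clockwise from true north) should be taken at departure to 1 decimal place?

With φ₁ = 0.6051, φ₂ = 0.6782, Δλ = 2.4199 rad, the forward-azimuth formula gives
θ = atan2( sin Δλ cos φ₂ , cos φ₁ sin φ₂ − sin φ₁ cos φ₂ cos Δλ ) = atan2(0.5144, 0.8485) = 31.23°.
So the initial bearing is 31.2°.

31.2°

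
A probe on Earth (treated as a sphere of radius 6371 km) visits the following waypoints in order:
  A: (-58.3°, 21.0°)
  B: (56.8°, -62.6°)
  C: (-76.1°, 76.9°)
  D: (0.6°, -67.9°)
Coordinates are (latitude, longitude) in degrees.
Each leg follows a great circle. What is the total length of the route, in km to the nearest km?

43429 km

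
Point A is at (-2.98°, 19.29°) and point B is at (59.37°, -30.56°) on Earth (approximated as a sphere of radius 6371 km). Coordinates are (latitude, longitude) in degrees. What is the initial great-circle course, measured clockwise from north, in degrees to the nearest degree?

Δλ = -49.850° = -0.8700 rad.
y = sin Δλ · cos φ₂ = (-0.7644)(0.5095) = -0.3894
x = cos φ₁ sin φ₂ − sin φ₁ cos φ₂ cos Δλ = (0.9986)(0.8605) − (-0.0520)(0.5095)(0.6448) = 0.8764
θ = atan2(y, x) = -23.96°; adding 360° gives 336°.

336°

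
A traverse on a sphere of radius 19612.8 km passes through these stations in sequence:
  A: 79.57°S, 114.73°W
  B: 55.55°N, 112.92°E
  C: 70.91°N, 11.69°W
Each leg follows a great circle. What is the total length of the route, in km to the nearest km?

Leg A→B: central angle 2.6466 rad, distance 51907.7 km.
Leg B→C: central angle 0.8309 rad, distance 16296.9 km.
Total: 51907.7 + 16296.9 ≈ 68205 km.

68205 km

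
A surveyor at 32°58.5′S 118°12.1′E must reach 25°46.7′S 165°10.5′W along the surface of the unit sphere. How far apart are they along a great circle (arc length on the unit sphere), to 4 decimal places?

1.1467

In radians: φ₁ = -0.5755, φ₂ = -0.4499, Δλ = 76.623° = 1.3373 rad.
cos c = sin φ₁ sin φ₂ + cos φ₁ cos φ₂ cos Δλ = (-0.5443)(-0.4349) + (0.8389)(0.9005)(0.2314) = 0.41147,
so c = arccos(0.41147) = 1.14673 rad.
On the unit sphere the arc length equals the central angle: 1.1467.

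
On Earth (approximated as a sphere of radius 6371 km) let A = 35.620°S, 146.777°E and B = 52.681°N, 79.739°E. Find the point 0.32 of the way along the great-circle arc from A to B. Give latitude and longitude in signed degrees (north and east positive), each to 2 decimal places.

The central angle between A and B is δ = 1.8451 rad.
With f = 0.32, the slerp weights are sin((1−f)δ)/sin δ = 0.9874 and sin(fδ)/sin δ = 0.5784.
Weighted sum of the unit vectors: (0.9874)·(-0.6800,0.4454,-0.5824) + (0.5784)·(0.1080,0.5966,0.7953) = (-0.6090, 0.7848, -0.1151).
Converting back: φ = atan2(z, √(x²+y²)) = -6.61°, λ = atan2(y, x) = 127.81°.

-6.61°, 127.81°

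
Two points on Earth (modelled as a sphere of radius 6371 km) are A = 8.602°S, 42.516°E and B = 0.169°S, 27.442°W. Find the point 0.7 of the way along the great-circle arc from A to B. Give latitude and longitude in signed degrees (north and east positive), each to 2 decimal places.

-3.41°, -6.63°

The central angle between A and B is δ = 1.2246 rad.
With f = 0.7, the slerp weights are sin((1−f)δ)/sin δ = 0.3818 and sin(fδ)/sin δ = 0.8037.
Weighted sum of the unit vectors: (0.3818)·(0.7288,0.6682,-0.1496) + (0.8037)·(0.8875,-0.4608,-0.0029) = (0.9916, -0.1153, -0.0595).
Converting back: φ = atan2(z, √(x²+y²)) = -3.41°, λ = atan2(y, x) = -6.63°.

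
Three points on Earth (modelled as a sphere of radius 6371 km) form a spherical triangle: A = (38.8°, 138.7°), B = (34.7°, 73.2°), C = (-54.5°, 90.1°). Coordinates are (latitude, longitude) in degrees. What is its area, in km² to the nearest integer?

Side lengths (central angles): a = 1.5775, b = 1.7832, c = 0.8990 rad; semiperimeter s = 2.1298.
By l'Huilier's theorem, tan(E/4) = √[tan(s/2) tan((s−a)/2) tan((s−b)/2) tan((s−c)/2)], giving spherical excess E = 0.9861 rad.
Area = E·R² = 0.9861 × (6371)² ≈ 40025400 km².

40025400 km²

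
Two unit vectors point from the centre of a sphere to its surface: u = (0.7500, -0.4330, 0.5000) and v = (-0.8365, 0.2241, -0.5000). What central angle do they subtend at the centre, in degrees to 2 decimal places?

u·v = -0.9744; |u| = 1.0000, |v| = 1.0000.
cos θ = (u·v)/(|u||v|) = -0.9744, so θ = 167.02°.

167.02°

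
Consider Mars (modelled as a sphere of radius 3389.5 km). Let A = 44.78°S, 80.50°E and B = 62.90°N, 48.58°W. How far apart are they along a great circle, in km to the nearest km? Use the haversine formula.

8648 km

Let φ₁ = -0.7816 rad, φ₂ = 1.0978 rad, and Δλ = -2.2529 rad.
Haversine: a = sin²(Δφ/2) + cos φ₁ cos φ₂ sin²(Δλ/2) = 0.6519 + (0.7098)(0.4555)(0.8152) = 0.91545.
Central angle c = 2·arcsin(√a) = 2.55151 rad.
Distance = R·c = 3389.5 × 2.5515 ≈ 8648 km.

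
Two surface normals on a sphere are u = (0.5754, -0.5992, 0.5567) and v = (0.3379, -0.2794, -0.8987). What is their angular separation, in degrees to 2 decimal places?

97.96°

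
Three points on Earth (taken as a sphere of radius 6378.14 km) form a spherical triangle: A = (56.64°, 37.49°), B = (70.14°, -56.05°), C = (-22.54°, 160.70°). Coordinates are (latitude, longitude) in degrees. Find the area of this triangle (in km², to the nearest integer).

57803749 km²

Side lengths (central angles): a = 2.2293, b = 2.2122, c = 0.6856 rad; semiperimeter s = 2.5636.
By l'Huilier's theorem, tan(E/4) = √[tan(s/2) tan((s−a)/2) tan((s−b)/2) tan((s−c)/2)], giving spherical excess E = 1.4209 rad.
Area = E·R² = 1.4209 × (6378.14)² ≈ 57803749 km².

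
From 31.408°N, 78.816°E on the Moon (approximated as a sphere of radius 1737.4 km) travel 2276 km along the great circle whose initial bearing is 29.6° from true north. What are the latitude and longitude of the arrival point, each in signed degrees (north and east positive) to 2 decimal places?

58.36°, -166.66°

Angular distance δ = d/R = 2276/1737.4 = 1.31000 rad; initial bearing θ = 0.5166 rad.
sin φ₂ = sin φ₁ cos δ + cos φ₁ sin δ cos θ = (0.5211)(0.2578) + (0.8535)(0.9662)(0.8695) = 0.8514, so φ₂ = 58.36°.
Δλ = atan2(sin θ sin δ cos φ₁, cos δ − sin φ₁ sin φ₂) = atan2(0.4073, -0.1858) = 114.524°.
λ₂ = 78.816° + 114.524° = 193.34° → -166.66° after wrapping to (−180°, 180°].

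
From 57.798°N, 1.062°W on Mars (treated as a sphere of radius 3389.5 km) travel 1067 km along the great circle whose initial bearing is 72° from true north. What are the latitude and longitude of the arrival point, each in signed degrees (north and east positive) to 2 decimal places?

58.82°, 33.61°

Angular distance δ = d/R = 1067/3389.5 = 0.31480 rad; initial bearing θ = 1.2566 rad.
sin φ₂ = sin φ₁ cos δ + cos φ₁ sin δ cos θ = (0.8462)(0.9509) + (0.5329)(0.3096)(0.3090) = 0.8556, so φ₂ = 58.82°.
Δλ = atan2(sin θ sin δ cos φ₁, cos δ − sin φ₁ sin φ₂) = atan2(0.1569, 0.2269) = 34.669°.
λ₂ = -1.062° + 34.669° = 33.61°.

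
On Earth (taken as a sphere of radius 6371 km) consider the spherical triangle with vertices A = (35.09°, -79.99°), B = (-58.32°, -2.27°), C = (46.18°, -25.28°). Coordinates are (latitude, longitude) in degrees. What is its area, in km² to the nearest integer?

42501317 km²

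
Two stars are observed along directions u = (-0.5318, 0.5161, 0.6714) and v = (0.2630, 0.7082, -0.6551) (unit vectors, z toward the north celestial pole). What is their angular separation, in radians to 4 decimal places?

1.7867 rad

u·v = -0.2142; |u| = 1.0000, |v| = 0.9999.
cos θ = (u·v)/(|u||v|) = -0.2142, so θ = 1.7867 rad.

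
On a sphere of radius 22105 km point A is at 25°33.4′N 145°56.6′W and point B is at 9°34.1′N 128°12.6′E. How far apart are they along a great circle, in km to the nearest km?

With latitudes φ₁ = 25.557°, φ₂ = 9.568° and longitude difference Δλ = -85.847°:
cos c = sin φ₁ sin φ₂ + cos φ₁ cos φ₂ cos Δλ = (0.4314)(0.1662) + (0.9022)(0.9861)(0.0724) = 0.13614,
so c = arccos(0.13614) = 1.43423 rad.
Distance = R·c = 22105 × 1.4342 ≈ 31704 km.

31704 km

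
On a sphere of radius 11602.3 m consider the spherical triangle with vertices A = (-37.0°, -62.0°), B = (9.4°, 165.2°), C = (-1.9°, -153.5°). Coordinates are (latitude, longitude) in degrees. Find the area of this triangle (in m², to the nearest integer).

58298596 m²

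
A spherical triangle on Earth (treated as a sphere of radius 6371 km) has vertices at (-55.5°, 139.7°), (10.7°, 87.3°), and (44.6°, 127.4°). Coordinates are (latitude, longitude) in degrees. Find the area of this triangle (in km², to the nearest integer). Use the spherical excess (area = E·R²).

30808291 km²

Side lengths (central angles): a = 0.8426, b = 1.7565, c = 1.3831 rad; semiperimeter s = 1.9911.
By l'Huilier's theorem, tan(E/4) = √[tan(s/2) tan((s−a)/2) tan((s−b)/2) tan((s−c)/2)], giving spherical excess E = 0.7590 rad.
Area = E·R² = 0.7590 × (6371)² ≈ 30808291 km².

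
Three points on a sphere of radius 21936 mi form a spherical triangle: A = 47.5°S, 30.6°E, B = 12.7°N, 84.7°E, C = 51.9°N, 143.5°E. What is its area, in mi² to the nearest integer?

43681022 mi²

Side lengths (central angles): a = 1.0646, b = 2.4074, c = 1.3445 rad; semiperimeter s = 2.4083.
By l'Huilier's theorem, tan(E/4) = √[tan(s/2) tan((s−a)/2) tan((s−b)/2) tan((s−c)/2)], giving spherical excess E = 0.0908 rad.
Area = E·R² = 0.0908 × (21936)² ≈ 43681022 mi².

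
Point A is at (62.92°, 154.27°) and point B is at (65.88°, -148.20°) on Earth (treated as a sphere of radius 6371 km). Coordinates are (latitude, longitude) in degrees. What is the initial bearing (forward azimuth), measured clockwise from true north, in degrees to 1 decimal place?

57.4°

With φ₁ = 1.0982, φ₂ = 1.1498, Δλ = 1.0041 rad, the forward-azimuth formula gives
θ = atan2( sin Δλ cos φ₂ , cos φ₁ sin φ₂ − sin φ₁ cos φ₂ cos Δλ ) = atan2(0.3448, 0.2202) = 57.44°.
So the initial bearing is 57.4°.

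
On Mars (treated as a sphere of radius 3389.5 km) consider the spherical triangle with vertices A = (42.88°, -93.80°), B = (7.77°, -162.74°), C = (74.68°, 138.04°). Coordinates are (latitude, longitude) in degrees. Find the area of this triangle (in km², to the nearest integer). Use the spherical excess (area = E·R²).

8039249 km²

Side lengths (central angles): a = 1.3033, b = 1.0043, c = 1.2101 rad; semiperimeter s = 1.7589.
By l'Huilier's theorem, tan(E/4) = √[tan(s/2) tan((s−a)/2) tan((s−b)/2) tan((s−c)/2)], giving spherical excess E = 0.6998 rad.
Area = E·R² = 0.6998 × (3389.5)² ≈ 8039249 km².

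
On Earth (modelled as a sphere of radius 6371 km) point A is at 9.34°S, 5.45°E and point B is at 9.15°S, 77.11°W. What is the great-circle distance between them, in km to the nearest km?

In radians: φ₁ = -0.1630, φ₂ = -0.1597, Δλ = -82.560° = -1.4409 rad.
Haversine: a = sin²(Δφ/2) + cos φ₁ cos φ₂ sin²(Δλ/2) = 0.0000 + (0.9867)(0.9873)(0.4353) = 0.42402.
Central angle c = 2·arcsin(√a) = 1.41825 rad.
Distance = R·c = 6371 × 1.4183 ≈ 9036 km.

9036 km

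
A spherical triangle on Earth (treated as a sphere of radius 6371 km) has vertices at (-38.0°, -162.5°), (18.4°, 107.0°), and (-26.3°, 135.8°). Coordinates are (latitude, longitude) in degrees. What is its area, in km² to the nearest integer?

Side lengths (central angles): a = 0.9203, b = 0.9176, c = 1.7730 rad; semiperimeter s = 1.8055.
By l'Huilier's theorem, tan(E/4) = √[tan(s/2) tan((s−a)/2) tan((s−b)/2) tan((s−c)/2)], giving spherical excess E = 0.2719 rad.
Area = E·R² = 0.2719 × (6371)² ≈ 11037506 km².

11037506 km²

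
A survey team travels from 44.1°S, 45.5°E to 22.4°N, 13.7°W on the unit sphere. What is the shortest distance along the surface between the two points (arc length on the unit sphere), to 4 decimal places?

With latitudes φ₁ = -44.100°, φ₂ = 22.400° and longitude difference Δλ = -59.200°:
Haversine: a = sin²(Δφ/2) + cos φ₁ cos φ₂ sin²(Δλ/2) = 0.3006 + (0.7181)(0.9245)(0.2440) = 0.46261.
Central angle c = 2·arcsin(√a) = 1.49595 rad.
On the unit sphere the arc length equals the central angle: 1.4960.

1.4960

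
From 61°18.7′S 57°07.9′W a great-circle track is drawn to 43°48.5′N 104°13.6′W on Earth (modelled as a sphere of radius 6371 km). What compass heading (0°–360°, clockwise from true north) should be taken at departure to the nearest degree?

325°

Δλ = -47.095° = -0.8220 rad.
y = sin Δλ · cos φ₂ = (-0.7325)(0.7217) = -0.5286
x = cos φ₁ sin φ₂ − sin φ₁ cos φ₂ cos Δλ = (0.4800)(0.6922) − (-0.8772)(0.7217)(0.6808) = 0.7633
θ = atan2(y, x) = -34.70°; adding 360° gives 325°.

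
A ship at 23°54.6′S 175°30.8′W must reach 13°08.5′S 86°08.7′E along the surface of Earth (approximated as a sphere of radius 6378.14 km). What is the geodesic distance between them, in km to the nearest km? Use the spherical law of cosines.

10255 km

In radians: φ₁ = -0.4173, φ₂ = -0.2294, Δλ = -98.342° = -1.7164 rad.
cos c = sin φ₁ sin φ₂ + cos φ₁ cos φ₂ cos Δλ = (-0.4053)(-0.2274) + (0.9142)(0.9738)(-0.1451) = -0.03700,
so c = arccos(-0.03700) = 1.60781 rad.
Distance = R·c = 6378.14 × 1.6078 ≈ 10255 km.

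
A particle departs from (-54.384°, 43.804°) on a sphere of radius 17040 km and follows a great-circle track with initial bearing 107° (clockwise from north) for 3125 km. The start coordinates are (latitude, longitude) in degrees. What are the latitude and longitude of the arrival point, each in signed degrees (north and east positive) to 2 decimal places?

Angular distance δ = d/R = 3125/17040 = 0.18339 rad; initial bearing θ = 1.8675 rad.
sin φ₂ = sin φ₁ cos δ + cos φ₁ sin δ cos θ = (-0.8129)(0.9832) + (0.5824)(0.1824)(-0.2924) = -0.8304, so φ₂ = -56.14°.
Δλ = atan2(sin θ sin δ cos φ₁, cos δ − sin φ₁ sin φ₂) = atan2(0.1016, 0.3082) = 18.238°.
λ₂ = 43.804° + 18.238° = 62.04°.

-56.14°, 62.04°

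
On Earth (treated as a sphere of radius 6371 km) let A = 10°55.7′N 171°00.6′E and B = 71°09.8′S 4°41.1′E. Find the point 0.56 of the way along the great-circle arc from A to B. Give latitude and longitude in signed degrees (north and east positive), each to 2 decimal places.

Central angle δ = 2.0800 rad. Interpolating on the sphere with fraction f = 0.56:
P = [sin((1−f)δ)·A + sin(fδ)·B] / sin δ = 0.9078·A + 1.0522·B in Cartesian coordinates,
giving P = (-0.5418, 0.1670, -0.8237), i.e. latitude -55.46°, longitude 162.87°.

-55.46°, 162.87°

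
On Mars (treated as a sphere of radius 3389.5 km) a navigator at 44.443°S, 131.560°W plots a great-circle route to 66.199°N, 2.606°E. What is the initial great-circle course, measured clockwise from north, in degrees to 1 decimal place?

32.4°

With φ₁ = -0.7757, φ₂ = 1.1554, Δλ = 2.3416 rad, the forward-azimuth formula gives
θ = atan2( sin Δλ cos φ₂ , cos φ₁ sin φ₂ − sin φ₁ cos φ₂ cos Δλ ) = atan2(0.2895, 0.4563) = 32.39°.
So the initial bearing is 32.4°.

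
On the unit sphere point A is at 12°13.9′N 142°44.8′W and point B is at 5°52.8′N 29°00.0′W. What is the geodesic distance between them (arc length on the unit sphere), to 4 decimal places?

Let φ₁ = 0.2135 rad, φ₂ = 0.1026 rad, and Δλ = 1.9853 rad.
Haversine: a = sin²(Δφ/2) + cos φ₁ cos φ₂ sin²(Δλ/2) = 0.0031 + (0.9773)(0.9947)(0.7013) = 0.68489.
Central angle c = 2·arcsin(√a) = 1.94956 rad.
On the unit sphere the arc length equals the central angle: 1.9496.

1.9496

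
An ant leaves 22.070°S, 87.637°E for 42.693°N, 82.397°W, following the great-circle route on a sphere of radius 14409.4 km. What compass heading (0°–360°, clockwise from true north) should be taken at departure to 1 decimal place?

With φ₁ = -0.3852, φ₂ = 0.7451, Δλ = -2.9677 rad, the forward-azimuth formula gives
θ = atan2( sin Δλ cos φ₂ , cos φ₁ sin φ₂ − sin φ₁ cos φ₂ cos Δλ ) = atan2(-0.1272, 0.3564) = -19.64°.
Adding 360° brings this into [0°, 360°): 340.4°.

340.4°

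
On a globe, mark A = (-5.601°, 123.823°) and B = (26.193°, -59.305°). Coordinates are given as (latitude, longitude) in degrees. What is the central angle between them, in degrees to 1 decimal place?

Let φ₁ = -0.0978 rad, φ₂ = 0.4572 rad, and Δλ = 3.0870 rad.
Haversine: a = sin²(Δφ/2) + cos φ₁ cos φ₂ sin²(Δλ/2) = 0.0750 + (0.9952)(0.8973)(0.9993) = 0.96739.
Central angle c = 2·arcsin(√a) = 2.77843 rad.
So the angular separation is 159.2°.

159.2°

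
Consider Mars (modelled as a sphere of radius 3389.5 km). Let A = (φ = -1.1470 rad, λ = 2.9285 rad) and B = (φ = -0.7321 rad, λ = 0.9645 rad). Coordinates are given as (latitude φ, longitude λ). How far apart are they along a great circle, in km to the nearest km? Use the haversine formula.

In radians: φ₁ = -1.1470, φ₂ = -0.7321, Δλ = -112.529° = -1.9640 rad.
Haversine: a = sin²(Δφ/2) + cos φ₁ cos φ₂ sin²(Δλ/2) = 0.0424 + (0.4112)(0.7438)(0.6916) = 0.25394.
Central angle c = 2·arcsin(√a) = 1.05628 rad.
Distance = R·c = 3389.5 × 1.0563 ≈ 3580 km.

3580 km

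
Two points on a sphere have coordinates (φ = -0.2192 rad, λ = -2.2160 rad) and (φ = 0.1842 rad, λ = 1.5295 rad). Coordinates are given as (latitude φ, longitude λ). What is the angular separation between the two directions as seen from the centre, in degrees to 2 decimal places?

In radians: φ₁ = -0.2192, φ₂ = 0.1842, Δλ = -145.399° = -2.5377 rad.
cos c = sin φ₁ sin φ₂ + cos φ₁ cos φ₂ cos Δλ = (-0.2174)(0.1832) + (0.9761)(0.9831)(-0.8231) = -0.82966,
so c = arccos(-0.82966) = 2.54930 rad.
So the angular separation is 146.06°.

146.06°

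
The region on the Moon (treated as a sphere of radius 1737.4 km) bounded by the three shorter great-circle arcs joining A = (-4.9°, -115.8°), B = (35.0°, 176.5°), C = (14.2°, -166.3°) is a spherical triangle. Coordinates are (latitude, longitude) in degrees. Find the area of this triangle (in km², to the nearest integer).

Side lengths (central angles): a = 0.4526, b = 0.9355, c = 1.3070 rad; semiperimeter s = 1.3476.
By l'Huilier's theorem, tan(E/4) = √[tan(s/2) tan((s−a)/2) tan((s−b)/2) tan((s−c)/2)], giving spherical excess E = 0.1610 rad.
Area = E·R² = 0.1610 × (1737.4)² ≈ 486135 km².

486135 km²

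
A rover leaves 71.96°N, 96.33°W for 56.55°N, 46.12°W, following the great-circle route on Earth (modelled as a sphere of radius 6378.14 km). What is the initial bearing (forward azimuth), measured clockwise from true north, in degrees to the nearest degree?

Δλ = 50.210° = 0.8763 rad.
y = sin Δλ · cos φ₂ = (0.7684)(0.5512) = 0.4235
x = cos φ₁ sin φ₂ − sin φ₁ cos φ₂ cos Δλ = (0.3097)(0.8344) − (0.9508)(0.5512)(0.6400) = -0.0770
θ = atan2(y, x) = 100.31°, so the bearing is 100°.

100°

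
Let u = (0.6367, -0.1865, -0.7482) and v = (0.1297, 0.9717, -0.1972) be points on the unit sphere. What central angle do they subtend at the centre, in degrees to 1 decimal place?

u·v = 0.0489; |u| = 1.0000, |v| = 1.0000.
cos θ = (u·v)/(|u||v|) = 0.0489, so θ = 87.2°.

87.2°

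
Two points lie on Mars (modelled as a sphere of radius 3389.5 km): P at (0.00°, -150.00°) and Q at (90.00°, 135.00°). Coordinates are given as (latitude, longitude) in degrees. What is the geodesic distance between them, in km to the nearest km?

Let φ₁ = 0.0000 rad, φ₂ = 1.5708 rad, and Δλ = -1.3090 rad.
cos c = sin φ₁ sin φ₂ + cos φ₁ cos φ₂ cos Δλ = (0.0000)(1.0000) + (1.0000)(0.0000)(0.2588) = 0.00000,
so c = arccos(0.00000) = 1.57080 rad.
Distance = R·c = 3389.5 × 1.5708 ≈ 5324 km.

5324 km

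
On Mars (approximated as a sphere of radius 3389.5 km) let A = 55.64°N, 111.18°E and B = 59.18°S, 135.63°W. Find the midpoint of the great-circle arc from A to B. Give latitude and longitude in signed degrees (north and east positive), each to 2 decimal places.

Central angle δ = 2.5371 rad. Interpolating on the sphere with fraction f = 0.5:
P = [sin((1−f)δ)·A + sin(fδ)·B] / sin δ = 1.6798·A + 1.6798·B in Cartesian coordinates,
giving P = (-0.9577, 0.2822, -0.0559), i.e. latitude -3.20°, longitude 163.58°.

-3.20°, 163.58°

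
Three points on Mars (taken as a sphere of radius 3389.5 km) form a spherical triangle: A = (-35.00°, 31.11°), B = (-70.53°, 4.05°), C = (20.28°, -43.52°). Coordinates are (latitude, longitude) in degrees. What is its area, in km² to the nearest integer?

8024475 km²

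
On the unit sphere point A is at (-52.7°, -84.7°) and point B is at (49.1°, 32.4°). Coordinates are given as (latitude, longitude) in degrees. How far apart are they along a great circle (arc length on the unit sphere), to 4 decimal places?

2.4687

With latitudes φ₁ = -52.700°, φ₂ = 49.100° and longitude difference Δλ = 117.100°:
Haversine: a = sin²(Δφ/2) + cos φ₁ cos φ₂ sin²(Δλ/2) = 0.6022 + (0.6060)(0.6547)(0.7278) = 0.89100.
Central angle c = 2·arcsin(√a) = 2.46867 rad.
On the unit sphere the arc length equals the central angle: 2.4687.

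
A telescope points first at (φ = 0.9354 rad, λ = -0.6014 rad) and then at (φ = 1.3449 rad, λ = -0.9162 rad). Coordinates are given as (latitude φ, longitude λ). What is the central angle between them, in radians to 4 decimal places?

0.4256 rad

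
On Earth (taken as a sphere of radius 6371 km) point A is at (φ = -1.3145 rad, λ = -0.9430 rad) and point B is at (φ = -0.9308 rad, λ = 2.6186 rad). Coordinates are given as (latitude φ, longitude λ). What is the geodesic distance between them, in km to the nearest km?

With latitudes φ₁ = -75.315°, φ₂ = -53.331° and longitude difference Δλ = -155.935°:
cos c = sin φ₁ sin φ₂ + cos φ₁ cos φ₂ cos Δλ = (-0.9673)(-0.8021) + (0.2535)(0.5972)(-0.9131) = 0.63767,
so c = arccos(0.63767) = 0.87933 rad.
Distance = R·c = 6371 × 0.8793 ≈ 5602 km.

5602 km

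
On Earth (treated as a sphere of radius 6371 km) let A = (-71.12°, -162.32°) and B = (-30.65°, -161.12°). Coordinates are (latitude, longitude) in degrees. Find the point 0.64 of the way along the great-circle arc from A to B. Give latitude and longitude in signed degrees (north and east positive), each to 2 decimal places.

-45.22°, -161.33°

The central angle between A and B is δ = 0.7064 rad.
With f = 0.64, the slerp weights are sin((1−f)δ)/sin δ = 0.3876 and sin(fδ)/sin δ = 0.6730.
Weighted sum of the unit vectors: (0.3876)·(-0.3083,-0.0983,-0.9462) + (0.6730)·(-0.8140,-0.2784,-0.5098) = (-0.6673, -0.2254, -0.7098).
Converting back: φ = atan2(z, √(x²+y²)) = -45.22°, λ = atan2(y, x) = -161.33°.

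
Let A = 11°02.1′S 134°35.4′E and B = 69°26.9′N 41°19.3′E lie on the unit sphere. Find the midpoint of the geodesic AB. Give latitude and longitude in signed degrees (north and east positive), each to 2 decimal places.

36.05°, 114.56°

The central angle between A and B is δ = 1.7710 rad.
With f = 0.5, the slerp weights are sin((1−f)δ)/sin δ = 0.7900 and sin(fδ)/sin δ = 0.7900.
Weighted sum of the unit vectors: (0.7900)·(-0.6890,0.6990,-0.1914) + (0.7900)·(0.2636,0.2318,0.9364) = (-0.3361, 0.7353, 0.5885).
Converting back: φ = atan2(z, √(x²+y²)) = 36.05°, λ = atan2(y, x) = 114.56°.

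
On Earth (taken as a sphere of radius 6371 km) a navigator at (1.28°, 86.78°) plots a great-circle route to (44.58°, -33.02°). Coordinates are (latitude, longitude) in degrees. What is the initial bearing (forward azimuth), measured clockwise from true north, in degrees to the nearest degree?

With φ₁ = 0.0223, φ₂ = 0.7781, Δλ = -2.0909 rad, the forward-azimuth formula gives
θ = atan2( sin Δλ cos φ₂ , cos φ₁ sin φ₂ − sin φ₁ cos φ₂ cos Δλ ) = atan2(-0.6181, 0.7096) = -41.06°.
Adding 360° brings this into [0°, 360°): 319°.

319°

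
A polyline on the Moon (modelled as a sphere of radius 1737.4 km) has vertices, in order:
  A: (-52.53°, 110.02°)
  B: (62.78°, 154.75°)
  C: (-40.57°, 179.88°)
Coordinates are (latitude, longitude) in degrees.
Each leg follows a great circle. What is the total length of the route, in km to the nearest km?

Leg A→B: central angle 2.1038 rad, distance 3655.1 km.
Leg B→C: central angle 1.8377 rad, distance 3192.9 km.
Total: 3655.1 + 3192.9 ≈ 6848 km.

6848 km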